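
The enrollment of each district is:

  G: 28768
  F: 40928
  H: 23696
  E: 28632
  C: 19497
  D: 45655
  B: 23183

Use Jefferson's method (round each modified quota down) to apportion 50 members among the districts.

G=7, F=10, H=6, E=7, C=4, D=11, B=5

Standard divisor 210359/50 ≈ 4207.18; standard quotas: G 6.838, F 9.728, H 5.632, E 6.806, C 4.634, D 10.852, B 5.510.
Rounding down gives 6, 9, 5, 6, 4, 10, 5 = 45 seats, so the divisor must be adjusted.
With modified divisor 3920: modified quotas G 7.339, F 10.441, H 6.045, E 7.304, C 4.974, D 11.647, B 5.914.
Rounding down: G 7, F 10, H 6, E 7, C 4, D 11, B 5 (total 50).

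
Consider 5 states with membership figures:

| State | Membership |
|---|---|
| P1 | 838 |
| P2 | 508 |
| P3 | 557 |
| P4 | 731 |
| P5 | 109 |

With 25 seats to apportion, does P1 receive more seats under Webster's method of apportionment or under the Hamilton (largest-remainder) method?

Webster: P1 7, P2 5, P3 5, P4 7, P5 1.
Hamilton: P1 8, P2 4, P3 5, P4 7, P5 1.
P1 gets 7 under Webster and 8 under Hamilton.

Hamilton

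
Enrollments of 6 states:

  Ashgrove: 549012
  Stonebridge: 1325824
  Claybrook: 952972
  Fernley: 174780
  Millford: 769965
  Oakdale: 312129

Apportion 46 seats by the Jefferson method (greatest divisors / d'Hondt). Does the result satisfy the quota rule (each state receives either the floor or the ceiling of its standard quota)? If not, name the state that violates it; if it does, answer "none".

none

Standard quotas: Ashgrove 6.183, Stonebridge 14.931, Claybrook 10.732, Fernley 1.968, Millford 8.671, Oakdale 3.515.
Jefferson allocation: Ashgrove 6, Stonebridge 15, Claybrook 11, Fernley 2, Millford 9, Oakdale 3.
Every allocation lies between the lower and upper quota.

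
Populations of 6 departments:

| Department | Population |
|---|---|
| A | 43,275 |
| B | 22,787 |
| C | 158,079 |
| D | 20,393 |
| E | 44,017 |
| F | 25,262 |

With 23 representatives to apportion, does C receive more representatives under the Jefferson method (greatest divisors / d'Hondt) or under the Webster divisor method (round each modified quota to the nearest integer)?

Jefferson

Jefferson: A 3, B 1, C 13, D 1, E 3, F 2.
Webster: A 3, B 2, C 12, D 1, E 3, F 2.
C gets 13 under Jefferson and 12 under Webster.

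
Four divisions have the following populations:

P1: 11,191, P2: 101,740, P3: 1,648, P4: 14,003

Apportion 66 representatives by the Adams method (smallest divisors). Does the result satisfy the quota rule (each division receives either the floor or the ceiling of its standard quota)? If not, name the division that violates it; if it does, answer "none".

Standard quotas: P1 5.744, P2 52.222, P3 0.846, P4 7.188.
Adams allocation: P1 6, P2 51, P3 1, P4 8.
P2 has quota 52.222 (lower 52, upper 53) but receives 51 — outside the quota interval.

P2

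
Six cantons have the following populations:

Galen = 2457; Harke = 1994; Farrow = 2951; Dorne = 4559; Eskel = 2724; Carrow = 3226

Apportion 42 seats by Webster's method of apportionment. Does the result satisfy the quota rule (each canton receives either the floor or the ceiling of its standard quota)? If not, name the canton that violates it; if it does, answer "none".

none

Standard quotas: Galen 5.761, Harke 4.676, Farrow 6.920, Dorne 10.691, Eskel 6.388, Carrow 7.565.
Webster allocation: Galen 6, Harke 5, Farrow 7, Dorne 11, Eskel 6, Carrow 7.
Every allocation lies between the lower and upper quota.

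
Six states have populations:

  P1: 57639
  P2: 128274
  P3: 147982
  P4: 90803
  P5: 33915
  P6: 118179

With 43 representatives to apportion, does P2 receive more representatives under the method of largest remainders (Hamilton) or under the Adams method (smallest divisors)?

Hamilton

Hamilton: P1 4, P2 10, P3 11, P4 7, P5 2, P6 9.
Adams: P1 4, P2 9, P3 11, P4 7, P5 3, P6 9.
P2 gets 10 under Hamilton and 9 under Adams.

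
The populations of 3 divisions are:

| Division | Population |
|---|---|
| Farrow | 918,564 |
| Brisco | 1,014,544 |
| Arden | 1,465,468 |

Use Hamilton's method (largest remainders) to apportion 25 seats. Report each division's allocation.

Farrow 7, Brisco 7, Arden 11

Total 3398576; standard divisor 3398576/25 ≈ 135943.04.
Standard quotas: Farrow 6.7570, Brisco 7.4630, Arden 10.7800.
Lower quotas: Farrow 6, Brisco 7, Arden 10 (sum 23, leaving 2 seats).
Remainders in descending order: Arden 0.7800, Farrow 0.7570, Brisco 0.4630.
The surplus seats go to Arden, Farrow.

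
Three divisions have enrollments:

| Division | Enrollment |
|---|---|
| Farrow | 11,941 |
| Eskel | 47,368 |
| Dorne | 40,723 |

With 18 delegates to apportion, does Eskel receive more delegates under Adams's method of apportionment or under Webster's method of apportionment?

Webster

Adams: Farrow 3, Eskel 8, Dorne 7.
Webster: Farrow 2, Eskel 9, Dorne 7.
Eskel gets 8 under Adams and 9 under Webster.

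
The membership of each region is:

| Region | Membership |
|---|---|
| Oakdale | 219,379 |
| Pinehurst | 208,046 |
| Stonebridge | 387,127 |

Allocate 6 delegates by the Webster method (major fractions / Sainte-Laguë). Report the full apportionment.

Oakdale: 2, Pinehurst: 1, Stonebridge: 3

Standard divisor 814552/6 ≈ 135758.667; standard quotas: Oakdale 1.616, Pinehurst 1.532, Stonebridge 2.852.
Rounding to the nearest integer gives 2, 2, 3 = 7 seats, so the divisor must be adjusted.
With modified divisor 142500: modified quotas Oakdale 1.540, Pinehurst 1.460, Stonebridge 2.717.
Rounding to the nearest integer: Oakdale 2, Pinehurst 1, Stonebridge 3 (total 6).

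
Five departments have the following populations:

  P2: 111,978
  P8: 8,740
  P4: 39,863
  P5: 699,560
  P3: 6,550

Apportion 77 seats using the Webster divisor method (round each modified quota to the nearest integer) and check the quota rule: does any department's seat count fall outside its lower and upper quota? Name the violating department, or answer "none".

Standard quotas: P2 9.949, P8 0.776, P4 3.542, P5 62.151, P3 0.582.
Webster allocation: P2 10, P8 1, P4 4, P5 61, P3 1.
P5 has quota 62.151 (lower 62, upper 63) but receives 61 — outside the quota interval.

P5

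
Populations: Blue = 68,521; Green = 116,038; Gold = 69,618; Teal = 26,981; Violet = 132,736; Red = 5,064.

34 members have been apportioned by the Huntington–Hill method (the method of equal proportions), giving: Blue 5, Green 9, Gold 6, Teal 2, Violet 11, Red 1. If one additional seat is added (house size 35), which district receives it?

Blue

Priority for the next seat is population ÷ (√(s·(s+1))).
Priorities: Blue 12510.166, Green 12231.479, Gold 10742.291, Teal 11014.947, Violet 11553.186, Red 3580.789.
Highest priority: Blue.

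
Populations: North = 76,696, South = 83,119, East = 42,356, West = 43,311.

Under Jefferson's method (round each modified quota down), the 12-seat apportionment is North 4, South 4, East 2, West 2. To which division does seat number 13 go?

Priority for the next seat is population ÷ (current seats + 1).
Priorities: North 15339.200, South 16623.800, East 14118.667, West 14437.000.
Highest priority: South.

South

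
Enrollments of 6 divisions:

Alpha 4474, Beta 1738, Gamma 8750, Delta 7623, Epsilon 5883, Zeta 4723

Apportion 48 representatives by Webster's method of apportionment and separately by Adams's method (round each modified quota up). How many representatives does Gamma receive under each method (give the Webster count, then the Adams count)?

13 and 12

Webster: Alpha 6, Beta 3, Gamma 13, Delta 11, Epsilon 8, Zeta 7.
Adams: Alpha 7, Beta 3, Gamma 12, Delta 11, Epsilon 8, Zeta 7.
Gamma gets 13 under Webster and 12 under Adams.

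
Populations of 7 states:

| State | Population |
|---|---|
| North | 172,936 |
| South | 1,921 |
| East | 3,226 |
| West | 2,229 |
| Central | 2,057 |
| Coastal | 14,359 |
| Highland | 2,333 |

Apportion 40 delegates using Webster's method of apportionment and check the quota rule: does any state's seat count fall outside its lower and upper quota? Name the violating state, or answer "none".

Standard quotas: North 34.750, South 0.386, East 0.648, West 0.448, Central 0.413, Coastal 2.885, Highland 0.469.
Webster allocation: North 36, South 0, East 1, West 0, Central 0, Coastal 3, Highland 0.
North has quota 34.750 (lower 34, upper 35) but receives 36 — outside the quota interval.

North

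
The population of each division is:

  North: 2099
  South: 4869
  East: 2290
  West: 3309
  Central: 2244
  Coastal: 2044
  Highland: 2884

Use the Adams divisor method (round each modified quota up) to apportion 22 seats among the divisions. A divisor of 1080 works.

With modified divisor 1080: modified quotas North 1.944, South 4.508, East 2.120, West 3.064, Central 2.078, Coastal 1.893, Highland 2.670.
Rounding up: North 2, South 5, East 3, West 4, Central 3, Coastal 2, Highland 3 (total 22).

North 2, South 5, East 3, West 4, Central 3, Coastal 2, Highland 3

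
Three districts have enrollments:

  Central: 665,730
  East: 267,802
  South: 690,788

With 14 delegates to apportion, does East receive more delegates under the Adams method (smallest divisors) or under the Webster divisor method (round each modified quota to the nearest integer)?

Adams: Central 5, East 3, South 6.
Webster: Central 6, East 2, South 6.
East gets 3 under Adams and 2 under Webster.

Adams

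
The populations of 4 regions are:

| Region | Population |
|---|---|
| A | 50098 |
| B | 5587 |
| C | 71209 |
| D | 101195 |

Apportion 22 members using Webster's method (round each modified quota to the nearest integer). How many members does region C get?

7

Standard divisor 228089/22 ≈ 10367.682; standard quotas: A 4.832, B 0.539, C 6.868, D 9.761.
Rounding to the nearest integer gives 5, 1, 7, 10 = 23 seats, so the divisor must be adjusted.
With modified divisor 10743: modified quotas A 4.663, B 0.520, C 6.628, D 9.420.
Rounding to the nearest integer: A 5, B 1, C 7, D 9 (total 22).
C receives 7.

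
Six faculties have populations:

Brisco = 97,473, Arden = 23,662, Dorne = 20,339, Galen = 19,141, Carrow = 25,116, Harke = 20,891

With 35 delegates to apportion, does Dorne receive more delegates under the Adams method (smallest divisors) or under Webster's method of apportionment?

Adams: Brisco 16, Arden 4, Dorne 4, Galen 3, Carrow 4, Harke 4.
Webster: Brisco 17, Arden 4, Dorne 3, Galen 3, Carrow 4, Harke 4.
Dorne gets 4 under Adams and 3 under Webster.

Adams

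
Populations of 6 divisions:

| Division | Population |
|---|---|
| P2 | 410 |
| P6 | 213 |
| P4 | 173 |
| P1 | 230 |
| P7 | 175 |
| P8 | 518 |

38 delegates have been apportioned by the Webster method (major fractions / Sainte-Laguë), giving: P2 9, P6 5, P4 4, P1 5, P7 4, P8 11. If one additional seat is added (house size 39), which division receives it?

Priority for the next seat is population ÷ (current seats + 0.5).
Priorities: P2 43.158, P6 38.727, P4 38.444, P1 41.818, P7 38.889, P8 45.043.
Highest priority: P8.

P8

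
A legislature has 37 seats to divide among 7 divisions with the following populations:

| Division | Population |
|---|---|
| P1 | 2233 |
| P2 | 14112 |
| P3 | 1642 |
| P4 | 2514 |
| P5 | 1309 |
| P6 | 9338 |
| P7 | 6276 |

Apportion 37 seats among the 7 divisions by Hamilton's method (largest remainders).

Standard divisor: 37424 ÷ 37 ≈ 1011.459.
Standard quotas: P1 2.2077, P2 13.9521, P3 1.6234, P4 2.4855, P5 1.2942, P6 9.2322, P7 6.2049.
Lower quotas: P1 2, P2 13, P3 1, P4 2, P5 1, P6 9, P7 6 (sum 34, leaving 3 seats).
Remainders in descending order: P2 0.9521, P3 0.6234, P4 0.4855, P5 0.2942, P6 0.2322, P1 0.2077, P7 0.2049.
The surplus seats go to P2, P3, P4.

P1: 2; P2: 14; P3: 2; P4: 3; P5: 1; P6: 9; P7: 6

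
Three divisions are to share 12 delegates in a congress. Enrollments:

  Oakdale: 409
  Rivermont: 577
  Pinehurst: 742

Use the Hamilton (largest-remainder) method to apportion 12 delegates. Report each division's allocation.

Oakdale 3, Rivermont 4, Pinehurst 5

Total 1728; standard divisor 1728/12 = 144.
Standard quotas: Oakdale 2.840, Rivermont 4.007, Pinehurst 5.153.
Lower quotas: Oakdale 2, Rivermont 4, Pinehurst 5 (sum 11, leaving 1 seat).
Remainders in descending order: Oakdale 0.840, Pinehurst 0.153, Rivermont 0.007.
Largest remainder: Oakdale receives the extra seat.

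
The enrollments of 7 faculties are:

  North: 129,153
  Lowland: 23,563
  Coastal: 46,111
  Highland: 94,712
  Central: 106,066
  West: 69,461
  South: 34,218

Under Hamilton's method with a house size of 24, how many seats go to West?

The standard divisor is 503284/24 ≈ 20970.167.
Standard quotas: North 6.1589, Lowland 1.1236, Coastal 2.1989, Highland 4.5165, Central 5.0579, West 3.3124, South 1.6317.
Lower quotas: North 6, Lowland 1, Coastal 2, Highland 4, Central 5, West 3, South 1 (sum 22, leaving 2 seats).
Remainders in descending order: South 0.6317, Highland 0.5165, West 0.3124, Coastal 0.1989, North 0.1589, Lowland 0.1236, Central 0.0579.
Largest remainders: South, Highland receive the extra seats.
West receives 3.

3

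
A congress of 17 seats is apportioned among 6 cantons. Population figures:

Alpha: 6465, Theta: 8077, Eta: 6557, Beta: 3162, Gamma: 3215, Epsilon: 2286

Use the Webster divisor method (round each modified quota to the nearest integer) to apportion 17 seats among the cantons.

Standard divisor 29762/17 ≈ 1750.706; standard quotas: Alpha 3.693, Theta 4.614, Eta 3.745, Beta 1.806, Gamma 1.836, Epsilon 1.306.
Rounding to the nearest integer gives 4, 5, 4, 2, 2, 1 = 18 seats, so the divisor must be adjusted.
With modified divisor 1820: modified quotas Alpha 3.552, Theta 4.438, Eta 3.603, Beta 1.737, Gamma 1.766, Epsilon 1.256.
Rounding to the nearest integer: Alpha 4, Theta 4, Eta 4, Beta 2, Gamma 2, Epsilon 1 (total 17).

Alpha: 4; Theta: 4; Eta: 4; Beta: 2; Gamma: 2; Epsilon: 1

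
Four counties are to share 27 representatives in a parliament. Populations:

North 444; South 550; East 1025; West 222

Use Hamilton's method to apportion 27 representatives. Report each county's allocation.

North 5, South 7, East 12, West 3

Standard divisor: 2241 ÷ 27 = 83.
Standard quotas: North 5.349, South 6.627, East 12.349, West 2.675.
Lower quotas: North 5, South 6, East 12, West 2 (sum 25, leaving 2 seats).
Remainders in descending order: West 0.675, South 0.627, North 0.349, East 0.349.
Largest remainders: West, South receive the extra seats.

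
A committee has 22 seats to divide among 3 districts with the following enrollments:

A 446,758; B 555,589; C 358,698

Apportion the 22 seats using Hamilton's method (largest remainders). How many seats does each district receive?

Standard divisor: 1361045 ÷ 22 ≈ 61865.682.
Standard quotas: A 7.2214, B 8.9806, C 5.7980.
Lower quotas: A 7, B 8, C 5 (sum 20, leaving 2 seats).
Remainders in descending order: B 0.9806, C 0.7980, A 0.2214.
The surplus seats go to B, C.

A 7; B 9; C 6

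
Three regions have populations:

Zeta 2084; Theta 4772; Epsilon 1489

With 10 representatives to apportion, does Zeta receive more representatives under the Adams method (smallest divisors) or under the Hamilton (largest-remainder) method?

Adams: Zeta 3, Theta 5, Epsilon 2.
Hamilton: Zeta 2, Theta 6, Epsilon 2.
Zeta gets 3 under Adams and 2 under Hamilton.

Adams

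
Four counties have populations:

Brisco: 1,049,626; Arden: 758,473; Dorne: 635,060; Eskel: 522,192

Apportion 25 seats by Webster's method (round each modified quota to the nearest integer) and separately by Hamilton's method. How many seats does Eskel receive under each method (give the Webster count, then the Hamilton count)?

Webster: Brisco 9, Arden 7, Dorne 5, Eskel 4.
Hamilton: Brisco 9, Arden 6, Dorne 5, Eskel 5.
Eskel gets 4 under Webster and 5 under Hamilton.

4 and 5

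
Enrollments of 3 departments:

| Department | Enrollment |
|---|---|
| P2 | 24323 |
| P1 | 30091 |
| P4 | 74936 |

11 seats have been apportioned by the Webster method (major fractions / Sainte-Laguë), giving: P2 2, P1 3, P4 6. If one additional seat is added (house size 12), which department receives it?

Priority for the next seat is population ÷ (current seats + 0.5).
Priorities: P2 9729.200, P1 8597.429, P4 11528.615.
Highest priority: P4.

P4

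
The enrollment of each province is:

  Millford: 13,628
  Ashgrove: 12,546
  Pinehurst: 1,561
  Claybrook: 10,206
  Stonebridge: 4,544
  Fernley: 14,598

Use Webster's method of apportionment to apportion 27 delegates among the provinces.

Millford 6, Ashgrove 6, Pinehurst 1, Claybrook 5, Stonebridge 2, Fernley 7

Standard divisor 57083/27 ≈ 2114.185; standard quotas: Millford 6.446, Ashgrove 5.934, Pinehurst 0.738, Claybrook 4.827, Stonebridge 2.149, Fernley 6.905.
Rounding to the nearest integer gives Millford 6, Ashgrove 6, Pinehurst 1, Claybrook 5, Stonebridge 2, Fernley 7 — total 27, matching the house size, so no adjustment is needed.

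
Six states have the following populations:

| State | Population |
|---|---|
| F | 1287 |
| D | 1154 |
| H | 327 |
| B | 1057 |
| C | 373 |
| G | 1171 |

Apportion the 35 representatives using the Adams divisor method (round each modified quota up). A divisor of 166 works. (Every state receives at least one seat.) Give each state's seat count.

With modified divisor 166: modified quotas F 7.753, D 6.952, H 1.970, B 6.367, C 2.247, G 7.054.
Rounding up: F 8, D 7, H 2, B 7, C 3, G 8 (total 35).

F 8, D 7, H 2, B 7, C 3, G 8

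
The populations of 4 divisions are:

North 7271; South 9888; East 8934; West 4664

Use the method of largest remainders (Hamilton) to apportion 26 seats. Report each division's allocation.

The standard divisor is 30757/26 ≈ 1182.962.
Standard quotas: North 6.1464, South 8.3587, East 7.5522, West 3.9426.
Lower quotas: North 6, South 8, East 7, West 3 (sum 24, leaving 2 seats).
Remainders in descending order: West 0.9426, East 0.5522, South 0.3587, North 0.1464.
The surplus seats go to West, East.

North=6, South=8, East=8, West=4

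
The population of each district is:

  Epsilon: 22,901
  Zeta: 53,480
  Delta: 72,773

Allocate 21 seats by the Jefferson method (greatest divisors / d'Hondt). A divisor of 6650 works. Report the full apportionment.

Epsilon 3, Zeta 8, Delta 10

With modified divisor 6650: modified quotas Epsilon 3.444, Zeta 8.042, Delta 10.943.
Rounding down: Epsilon 3, Zeta 8, Delta 10 (total 21).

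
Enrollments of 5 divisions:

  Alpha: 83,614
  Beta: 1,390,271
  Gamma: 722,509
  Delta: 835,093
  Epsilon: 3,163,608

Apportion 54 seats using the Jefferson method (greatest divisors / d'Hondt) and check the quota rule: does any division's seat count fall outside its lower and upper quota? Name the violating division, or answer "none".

Standard quotas: Alpha 0.729, Beta 12.118, Gamma 6.298, Delta 7.279, Epsilon 27.576.
Jefferson allocation: Alpha 0, Beta 12, Gamma 6, Delta 7, Epsilon 29.
Epsilon has quota 27.576 (lower 27, upper 28) but receives 29 — outside the quota interval.

Epsilon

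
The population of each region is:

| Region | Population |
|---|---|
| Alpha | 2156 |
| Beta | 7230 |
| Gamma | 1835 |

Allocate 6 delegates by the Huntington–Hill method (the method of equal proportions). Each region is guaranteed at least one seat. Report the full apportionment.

Alpha=1, Beta=4, Gamma=1

With divisor 1852: modified quotas Alpha 1.164, Beta 3.904, Gamma 0.991.
Geometric-mean thresholds: Alpha √(1·2)=1.414, Beta √(3·4)=3.464, Gamma (min 1).
Each quota rounded against its threshold gives Alpha 1, Beta 4, Gamma 1 (total 6).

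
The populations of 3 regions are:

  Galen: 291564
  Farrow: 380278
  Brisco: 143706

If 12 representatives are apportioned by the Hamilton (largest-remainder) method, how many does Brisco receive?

2

Total 815548; standard divisor 815548/12 ≈ 67962.333.
Standard quotas: Galen 4.2901, Farrow 5.5954, Brisco 2.1145.
Lower quotas: Galen 4, Farrow 5, Brisco 2 (sum 11, leaving 1 seat).
Remainders in descending order: Farrow 0.5954, Galen 0.2901, Brisco 0.1145.
The surplus seat goes to Farrow.
Brisco receives 2.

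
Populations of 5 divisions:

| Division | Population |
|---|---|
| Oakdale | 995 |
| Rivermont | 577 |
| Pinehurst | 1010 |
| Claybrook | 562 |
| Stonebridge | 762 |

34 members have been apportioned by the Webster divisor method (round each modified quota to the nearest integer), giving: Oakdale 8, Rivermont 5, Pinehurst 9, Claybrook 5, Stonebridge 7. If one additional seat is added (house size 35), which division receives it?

Oakdale

Priority for the next seat is population ÷ (current seats + 0.5).
Priorities: Oakdale 117.059, Rivermont 104.909, Pinehurst 106.316, Claybrook 102.182, Stonebridge 101.600.
Highest priority: Oakdale.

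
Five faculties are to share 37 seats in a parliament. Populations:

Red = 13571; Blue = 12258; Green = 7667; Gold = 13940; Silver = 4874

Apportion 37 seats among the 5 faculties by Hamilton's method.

Red 10; Blue 9; Green 5; Gold 10; Silver 3

Total 52310; standard divisor 52310/37 ≈ 1413.784.
Standard quotas: Red 9.5991, Blue 8.6703, Green 5.4230, Gold 9.8601, Silver 3.4475.
Lower quotas: Red 9, Blue 8, Green 5, Gold 9, Silver 3 (sum 34, leaving 3 seats).
Remainders in descending order: Gold 0.8601, Blue 0.6703, Red 0.5991, Silver 0.4475, Green 0.4230.
Largest remainders: Gold, Blue, Red receive the extra seats.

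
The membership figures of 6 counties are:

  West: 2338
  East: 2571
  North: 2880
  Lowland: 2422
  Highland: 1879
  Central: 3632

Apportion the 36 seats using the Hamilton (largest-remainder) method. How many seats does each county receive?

West: 5; East: 6; North: 7; Lowland: 6; Highland: 4; Central: 8

Standard divisor: 15722 ÷ 36 ≈ 436.722.
Standard quotas: West 5.354, East 5.887, North 6.595, Lowland 5.546, Highland 4.303, Central 8.316.
Lower quotas: West 5, East 5, North 6, Lowland 5, Highland 4, Central 8 (sum 33, leaving 3 seats).
Remainders in descending order: East 0.887, North 0.595, Lowland 0.546, West 0.354, Central 0.316, Highland 0.303.
The surplus seats go to East, North, Lowland.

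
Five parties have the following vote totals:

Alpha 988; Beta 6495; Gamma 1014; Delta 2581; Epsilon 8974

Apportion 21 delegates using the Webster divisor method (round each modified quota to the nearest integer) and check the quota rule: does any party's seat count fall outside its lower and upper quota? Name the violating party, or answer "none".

none

Standard quotas: Alpha 1.035, Beta 6.802, Gamma 1.062, Delta 2.703, Epsilon 9.398.
Webster allocation: Alpha 1, Beta 7, Gamma 1, Delta 3, Epsilon 9.
Every allocation lies between the lower and upper quota.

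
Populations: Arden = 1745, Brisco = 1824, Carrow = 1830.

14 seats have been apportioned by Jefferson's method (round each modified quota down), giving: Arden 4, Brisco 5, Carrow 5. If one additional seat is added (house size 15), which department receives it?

Priority for the next seat is population ÷ (current seats + 1).
Priorities: Arden 349.000, Brisco 304.000, Carrow 305.000.
Highest priority: Arden.

Arden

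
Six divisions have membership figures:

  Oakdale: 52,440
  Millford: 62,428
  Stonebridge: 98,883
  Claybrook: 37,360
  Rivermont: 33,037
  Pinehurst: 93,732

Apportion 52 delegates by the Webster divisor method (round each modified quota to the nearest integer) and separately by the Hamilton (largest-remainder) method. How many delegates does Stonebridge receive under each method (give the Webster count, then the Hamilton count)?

Webster: Oakdale 7, Millford 9, Stonebridge 13, Claybrook 5, Rivermont 5, Pinehurst 13.
Hamilton: Oakdale 7, Millford 9, Stonebridge 14, Claybrook 5, Rivermont 4, Pinehurst 13.
Stonebridge gets 13 under Webster and 14 under Hamilton.

13 and 14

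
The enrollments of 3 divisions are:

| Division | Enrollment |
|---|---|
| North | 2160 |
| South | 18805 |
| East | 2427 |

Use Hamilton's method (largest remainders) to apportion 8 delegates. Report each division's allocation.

Total 23392; standard divisor 23392/8 = 2924.
Standard quotas: North 0.7387, South 6.4313, East 0.8300.
Lower quotas: North 0, South 6, East 0 (sum 6, leaving 2 seats).
Remainders in descending order: East 0.8300, North 0.7387, South 0.4313.
The surplus seats go to East, North.

North: 1, South: 6, East: 1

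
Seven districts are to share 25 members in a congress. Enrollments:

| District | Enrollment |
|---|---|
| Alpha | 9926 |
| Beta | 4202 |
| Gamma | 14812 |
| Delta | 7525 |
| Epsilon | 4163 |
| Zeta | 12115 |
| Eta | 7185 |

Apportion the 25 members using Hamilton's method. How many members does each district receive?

Alpha 4, Beta 2, Gamma 6, Delta 3, Epsilon 2, Zeta 5, Eta 3

Total 59928; standard divisor 59928/25 ≈ 2397.12.
Standard quotas: Alpha 4.1408, Beta 1.7529, Gamma 6.1791, Delta 3.1392, Epsilon 1.7367, Zeta 5.0540, Eta 2.9973.
Lower quotas: Alpha 4, Beta 1, Gamma 6, Delta 3, Epsilon 1, Zeta 5, Eta 2 (sum 22, leaving 3 seats).
Remainders in descending order: Eta 0.9973, Beta 0.7529, Epsilon 0.7367, Gamma 0.1791, Alpha 0.1408, Delta 0.1392, Zeta 0.0540.
Largest remainders: Eta, Beta, Epsilon receive the extra seats.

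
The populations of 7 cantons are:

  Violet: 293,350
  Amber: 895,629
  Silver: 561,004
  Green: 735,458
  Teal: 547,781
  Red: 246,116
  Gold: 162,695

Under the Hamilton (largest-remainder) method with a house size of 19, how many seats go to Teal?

Total 3442033; standard divisor 3442033/19 ≈ 181159.632.
Standard quotas: Violet 1.6193, Amber 4.9439, Silver 3.0967, Green 4.0597, Teal 3.0237, Red 1.3586, Gold 0.8981.
Lower quotas: Violet 1, Amber 4, Silver 3, Green 4, Teal 3, Red 1, Gold 0 (sum 16, leaving 3 seats).
Remainders in descending order: Amber 0.9439, Gold 0.8981, Violet 0.6193, Red 0.3586, Silver 0.0967, Green 0.0597, Teal 0.0237.
Largest remainders: Amber, Gold, Violet receive the extra seats.
Teal receives 3.

3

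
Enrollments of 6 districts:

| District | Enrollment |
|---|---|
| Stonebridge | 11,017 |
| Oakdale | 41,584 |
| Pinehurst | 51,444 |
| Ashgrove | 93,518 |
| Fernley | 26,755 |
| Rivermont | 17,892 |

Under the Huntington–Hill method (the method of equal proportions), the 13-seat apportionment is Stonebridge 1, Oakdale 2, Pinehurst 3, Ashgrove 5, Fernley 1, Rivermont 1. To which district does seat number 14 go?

Priority for the next seat is population ÷ (√(s·(s+1))).
Priorities: Stonebridge 7790.195, Oakdale 16976.597, Pinehurst 14850.604, Ashgrove 17073.973, Fernley 18918.642, Rivermont 12651.555.
Highest priority: Fernley.

Fernley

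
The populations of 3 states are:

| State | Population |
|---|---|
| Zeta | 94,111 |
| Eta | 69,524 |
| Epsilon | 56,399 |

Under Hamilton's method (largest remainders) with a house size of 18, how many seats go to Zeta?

Standard divisor: 220034 ÷ 18 ≈ 12224.111.
Standard quotas: Zeta 7.6988, Eta 5.6874, Epsilon 4.6138.
Lower quotas: Zeta 7, Eta 5, Epsilon 4 (sum 16, leaving 2 seats).
Remainders in descending order: Zeta 0.6988, Eta 0.6874, Epsilon 0.6138.
The surplus seats go to Zeta, Eta.
Zeta receives 8.

8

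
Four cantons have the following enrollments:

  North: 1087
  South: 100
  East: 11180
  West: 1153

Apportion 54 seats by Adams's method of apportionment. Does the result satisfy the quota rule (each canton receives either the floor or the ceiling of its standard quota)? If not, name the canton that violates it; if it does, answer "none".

East

Standard quotas: North 4.342, South 0.399, East 44.654, West 4.605.
Adams allocation: North 5, South 1, East 43, West 5.
East has quota 44.654 (lower 44, upper 45) but receives 43 — outside the quota interval.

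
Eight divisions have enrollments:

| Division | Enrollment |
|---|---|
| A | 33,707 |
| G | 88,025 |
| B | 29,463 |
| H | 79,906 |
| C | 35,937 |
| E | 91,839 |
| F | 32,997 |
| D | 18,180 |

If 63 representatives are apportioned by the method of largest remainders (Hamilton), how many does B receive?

5

Total 410054; standard divisor 410054/63 ≈ 6508.794.
Standard quotas: A 5.1787, G 13.5240, B 4.5266, H 12.2766, C 5.5213, E 14.1100, F 5.0696, D 2.7931.
Lower quotas: A 5, G 13, B 4, H 12, C 5, E 14, F 5, D 2 (sum 60, leaving 3 seats).
Remainders in descending order: D 0.7931, B 0.5266, G 0.5240, C 0.5213, H 0.2766, A 0.1787, E 0.1100, F 0.0696.
The surplus seats go to D, B, G.
B receives 5.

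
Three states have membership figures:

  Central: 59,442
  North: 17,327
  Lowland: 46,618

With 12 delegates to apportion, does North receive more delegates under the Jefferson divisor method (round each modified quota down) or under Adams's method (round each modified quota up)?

Adams

Jefferson: Central 6, North 1, Lowland 5.
Adams: Central 6, North 2, Lowland 4.
North gets 1 under Jefferson and 2 under Adams.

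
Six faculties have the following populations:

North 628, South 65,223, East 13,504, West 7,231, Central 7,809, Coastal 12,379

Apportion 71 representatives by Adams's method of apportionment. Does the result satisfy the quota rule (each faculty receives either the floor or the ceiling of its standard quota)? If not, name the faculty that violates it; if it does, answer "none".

Standard quotas: North 0.418, South 43.370, East 8.980, West 4.808, Central 5.193, Coastal 8.231.
Adams allocation: North 1, South 42, East 9, West 5, Central 6, Coastal 8.
South has quota 43.370 (lower 43, upper 44) but receives 42 — outside the quota interval.

South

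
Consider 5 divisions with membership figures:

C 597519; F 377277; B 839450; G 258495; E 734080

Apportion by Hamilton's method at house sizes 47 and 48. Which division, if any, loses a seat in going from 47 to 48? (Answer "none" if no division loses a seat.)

G

At 47 seats: C 10, F 6, B 14, G 5, E 12.
At 48 seats: C 10, F 7, B 14, G 4, E 13.
G drops from 5 to 4.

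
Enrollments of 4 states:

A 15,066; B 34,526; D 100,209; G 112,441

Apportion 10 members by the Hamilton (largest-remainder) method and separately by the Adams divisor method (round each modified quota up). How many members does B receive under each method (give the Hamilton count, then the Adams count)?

Hamilton: A 1, B 1, D 4, G 4.
Adams: A 1, B 2, D 3, G 4.
B gets 1 under Hamilton and 2 under Adams.

1 and 2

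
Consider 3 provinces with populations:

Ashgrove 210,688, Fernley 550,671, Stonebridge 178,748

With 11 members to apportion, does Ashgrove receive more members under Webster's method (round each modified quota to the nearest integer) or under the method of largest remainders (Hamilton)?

Webster: Ashgrove 2, Fernley 7, Stonebridge 2.
Hamilton: Ashgrove 3, Fernley 6, Stonebridge 2.
Ashgrove gets 2 under Webster and 3 under Hamilton.

Hamilton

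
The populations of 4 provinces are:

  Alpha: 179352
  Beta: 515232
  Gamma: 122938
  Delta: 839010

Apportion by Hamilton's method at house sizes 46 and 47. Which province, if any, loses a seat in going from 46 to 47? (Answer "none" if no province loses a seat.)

At 46 seats: Alpha 5, Beta 14, Gamma 4, Delta 23.
At 47 seats: Alpha 5, Beta 15, Gamma 3, Delta 24.
Gamma drops from 4 to 3.

Gamma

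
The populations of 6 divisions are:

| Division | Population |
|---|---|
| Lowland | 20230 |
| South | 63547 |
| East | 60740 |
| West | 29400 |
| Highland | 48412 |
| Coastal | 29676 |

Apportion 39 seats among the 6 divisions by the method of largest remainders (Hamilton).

Lowland: 3; South: 10; East: 9; West: 5; Highland: 7; Coastal: 5

Total 252005; standard divisor 252005/39 ≈ 6461.667.
Standard quotas: Lowland 3.1308, South 9.8345, East 9.4001, West 4.5499, Highland 7.4922, Coastal 4.5926.
Lower quotas: Lowland 3, South 9, East 9, West 4, Highland 7, Coastal 4 (sum 36, leaving 3 seats).
Remainders in descending order: South 0.8345, Coastal 0.5926, West 0.5499, Highland 0.4922, East 0.4001, Lowland 0.1308.
Largest remainders: South, Coastal, West receive the extra seats.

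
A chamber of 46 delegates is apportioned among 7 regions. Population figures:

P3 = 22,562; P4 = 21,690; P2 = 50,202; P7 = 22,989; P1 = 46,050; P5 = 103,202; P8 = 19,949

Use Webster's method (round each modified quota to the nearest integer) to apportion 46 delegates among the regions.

Standard divisor 286644/46 ≈ 6231.391; standard quotas: P3 3.621, P4 3.481, P2 8.056, P7 3.689, P1 7.390, P5 16.562, P8 3.201.
Rounding to the nearest integer gives P3 4, P4 3, P2 8, P7 4, P1 7, P5 17, P8 3 — total 46, matching the house size, so no adjustment is needed.

P3: 4; P4: 3; P2: 8; P7: 4; P1: 7; P5: 17; P8: 3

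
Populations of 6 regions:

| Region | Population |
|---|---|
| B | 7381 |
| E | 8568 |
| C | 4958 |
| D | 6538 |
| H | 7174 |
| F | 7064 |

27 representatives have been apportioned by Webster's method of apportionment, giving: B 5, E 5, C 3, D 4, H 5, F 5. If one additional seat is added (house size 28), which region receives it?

E

Priority for the next seat is population ÷ (current seats + 0.5).
Priorities: B 1342.000, E 1557.818, C 1416.571, D 1452.889, H 1304.364, F 1284.364.
Highest priority: E.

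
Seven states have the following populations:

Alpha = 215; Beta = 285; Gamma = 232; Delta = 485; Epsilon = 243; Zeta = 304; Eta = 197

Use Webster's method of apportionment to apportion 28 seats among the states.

Standard divisor 1961/28 ≈ 70.036; standard quotas: Alpha 3.070, Beta 4.069, Gamma 3.313, Delta 6.925, Epsilon 3.470, Zeta 4.341, Eta 2.813.
Rounding to the nearest integer gives 3, 4, 3, 7, 3, 4, 3 = 27 seats, so the divisor must be adjusted.
With modified divisor 68: modified quotas Alpha 3.162, Beta 4.191, Gamma 3.412, Delta 7.132, Epsilon 3.574, Zeta 4.471, Eta 2.897.
Rounding to the nearest integer: Alpha 3, Beta 4, Gamma 3, Delta 7, Epsilon 4, Zeta 4, Eta 3 (total 28).

Alpha 3; Beta 4; Gamma 3; Delta 7; Epsilon 4; Zeta 4; Eta 3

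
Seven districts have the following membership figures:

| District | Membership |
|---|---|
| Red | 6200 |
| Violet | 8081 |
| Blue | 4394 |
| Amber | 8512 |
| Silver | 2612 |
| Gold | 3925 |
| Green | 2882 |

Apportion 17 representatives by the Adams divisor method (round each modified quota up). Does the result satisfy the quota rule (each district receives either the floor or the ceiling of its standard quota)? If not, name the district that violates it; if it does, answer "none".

none

Standard quotas: Red 2.879, Violet 3.753, Blue 2.041, Amber 3.953, Silver 1.213, Gold 1.823, Green 1.338.
Adams allocation: Red 3, Violet 3, Blue 2, Amber 4, Silver 1, Gold 2, Green 2.
Every allocation lies between the lower and upper quota.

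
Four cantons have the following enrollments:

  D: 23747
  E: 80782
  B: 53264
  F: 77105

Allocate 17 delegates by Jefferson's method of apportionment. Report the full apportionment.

Standard divisor 234898/17 ≈ 13817.529; standard quotas: D 1.719, E 5.846, B 3.855, F 5.580.
Rounding down gives 1, 5, 3, 5 = 14 seats, so the divisor must be adjusted.
With modified divisor 12400: modified quotas D 1.915, E 6.515, B 4.295, F 6.218.
Rounding down: D 1, E 6, B 4, F 6 (total 17).

D 1, E 6, B 4, F 6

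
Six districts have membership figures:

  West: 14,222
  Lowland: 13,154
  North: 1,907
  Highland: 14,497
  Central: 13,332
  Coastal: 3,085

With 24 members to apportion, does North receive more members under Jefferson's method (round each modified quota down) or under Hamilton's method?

Jefferson: West 6, Lowland 5, North 0, Highland 6, Central 6, Coastal 1.
Hamilton: West 6, Lowland 5, North 1, Highland 6, Central 5, Coastal 1.
North gets 0 under Jefferson and 1 under Hamilton.

Hamilton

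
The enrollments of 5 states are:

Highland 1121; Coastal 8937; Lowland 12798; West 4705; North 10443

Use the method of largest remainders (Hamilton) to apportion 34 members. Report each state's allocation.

Total 38004; standard divisor 38004/34 ≈ 1117.765.
Standard quotas: Highland 1.0029, Coastal 7.9954, Lowland 11.4496, West 4.2093, North 9.3428.
Lower quotas: Highland 1, Coastal 7, Lowland 11, West 4, North 9 (sum 32, leaving 2 seats).
Remainders in descending order: Coastal 0.9954, Lowland 0.4496, North 0.3428, West 0.2093, Highland 0.0029.
Largest remainders: Coastal, Lowland receive the extra seats.

Highland 1; Coastal 8; Lowland 12; West 4; North 9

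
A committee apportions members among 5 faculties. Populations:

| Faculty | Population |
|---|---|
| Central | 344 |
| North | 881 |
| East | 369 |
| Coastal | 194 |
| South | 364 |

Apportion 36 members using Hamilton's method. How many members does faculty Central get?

6

Total 2152; standard divisor 2152/36 ≈ 59.778.
Standard quotas: Central 5.755, North 14.738, East 6.173, Coastal 3.245, South 6.089.
Lower quotas: Central 5, North 14, East 6, Coastal 3, South 6 (sum 34, leaving 2 seats).
Remainders in descending order: Central 0.755, North 0.738, Coastal 0.245, East 0.173, South 0.089.
The surplus seats go to Central, North.
Central receives 6.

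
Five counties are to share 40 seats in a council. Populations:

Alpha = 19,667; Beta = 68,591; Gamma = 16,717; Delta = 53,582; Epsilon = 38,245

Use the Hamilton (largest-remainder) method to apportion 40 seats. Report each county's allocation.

Standard divisor: 196802 ÷ 40 ≈ 4920.05.
Standard quotas: Alpha 3.9973, Beta 13.9411, Gamma 3.3977, Delta 10.8905, Epsilon 7.7733.
Lower quotas: Alpha 3, Beta 13, Gamma 3, Delta 10, Epsilon 7 (sum 36, leaving 4 seats).
Remainders in descending order: Alpha 0.9973, Beta 0.9411, Delta 0.8905, Epsilon 0.7733, Gamma 0.3977.
Largest remainders: Alpha, Beta, Delta, Epsilon receive the extra seats.

Alpha: 4, Beta: 14, Gamma: 3, Delta: 11, Epsilon: 8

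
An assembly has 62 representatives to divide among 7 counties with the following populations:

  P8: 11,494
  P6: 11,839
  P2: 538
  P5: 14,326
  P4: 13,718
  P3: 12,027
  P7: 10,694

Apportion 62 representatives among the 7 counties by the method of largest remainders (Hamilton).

The standard divisor is 74636/62 ≈ 1203.806.
Standard quotas: P8 9.5480, P6 9.8346, P2 0.4469, P5 11.9006, P4 11.3955, P3 9.9908, P7 8.8835.
Lower quotas: P8 9, P6 9, P2 0, P5 11, P4 11, P3 9, P7 8 (sum 57, leaving 5 seats).
Remainders in descending order: P3 0.9908, P5 0.9006, P7 0.8835, P6 0.8346, P8 0.5480, P2 0.4469, P4 0.3955.
The surplus seats go to P3, P5, P7, P6, P8.

P8=10, P6=10, P2=0, P5=12, P4=11, P3=10, P7=9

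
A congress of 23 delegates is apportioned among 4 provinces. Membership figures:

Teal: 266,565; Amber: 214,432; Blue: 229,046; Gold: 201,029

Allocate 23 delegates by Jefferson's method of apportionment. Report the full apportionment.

Teal: 7, Amber: 5, Blue: 6, Gold: 5

Standard divisor 911072/23 ≈ 39611.826; standard quotas: Teal 6.729, Amber 5.413, Blue 5.782, Gold 5.075.
Rounding down gives 6, 5, 5, 5 = 21 seats, so the divisor must be adjusted.
With modified divisor 36900: modified quotas Teal 7.224, Amber 5.811, Blue 6.207, Gold 5.448.
Rounding down: Teal 7, Amber 5, Blue 6, Gold 5 (total 23).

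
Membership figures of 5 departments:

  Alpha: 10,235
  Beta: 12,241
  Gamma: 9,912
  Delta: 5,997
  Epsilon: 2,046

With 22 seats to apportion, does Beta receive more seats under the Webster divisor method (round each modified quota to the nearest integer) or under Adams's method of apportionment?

Webster

Webster: Alpha 6, Beta 7, Gamma 5, Delta 3, Epsilon 1.
Adams: Alpha 6, Beta 6, Gamma 5, Delta 3, Epsilon 2.
Beta gets 7 under Webster and 6 under Adams.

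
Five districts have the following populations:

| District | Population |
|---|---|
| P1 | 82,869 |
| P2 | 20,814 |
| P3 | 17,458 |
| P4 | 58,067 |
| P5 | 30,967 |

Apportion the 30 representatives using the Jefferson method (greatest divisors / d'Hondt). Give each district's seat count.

P1 12; P2 3; P3 2; P4 9; P5 4

Standard divisor 210175/30 ≈ 7005.833; standard quotas: P1 11.829, P2 2.971, P3 2.492, P4 8.288, P5 4.420.
Rounding down gives 11, 2, 2, 8, 4 = 27 seats, so the divisor must be adjusted.
With modified divisor 6400: modified quotas P1 12.948, P2 3.252, P3 2.728, P4 9.073, P5 4.839.
Rounding down: P1 12, P2 3, P3 2, P4 9, P5 4 (total 30).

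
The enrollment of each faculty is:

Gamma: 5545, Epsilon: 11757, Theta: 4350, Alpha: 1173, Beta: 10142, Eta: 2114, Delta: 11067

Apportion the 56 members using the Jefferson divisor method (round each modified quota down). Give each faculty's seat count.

Standard divisor 46148/56 ≈ 824.071; standard quotas: Gamma 6.729, Epsilon 14.267, Theta 5.279, Alpha 1.423, Beta 12.307, Eta 2.565, Delta 13.430.
Rounding down gives 6, 14, 5, 1, 12, 2, 13 = 53 seats, so the divisor must be adjusted.
With modified divisor 782: modified quotas Gamma 7.091, Epsilon 15.035, Theta 5.563, Alpha 1.500, Beta 12.969, Eta 2.703, Delta 14.152.
Rounding down: Gamma 7, Epsilon 15, Theta 5, Alpha 1, Beta 12, Eta 2, Delta 14 (total 56).

Gamma 7, Epsilon 15, Theta 5, Alpha 1, Beta 12, Eta 2, Delta 14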